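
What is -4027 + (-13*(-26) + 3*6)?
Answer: -3671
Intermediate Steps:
-4027 + (-13*(-26) + 3*6) = -4027 + (338 + 18) = -4027 + 356 = -3671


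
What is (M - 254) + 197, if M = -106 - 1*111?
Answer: -274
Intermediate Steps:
M = -217 (M = -106 - 111 = -217)
(M - 254) + 197 = (-217 - 254) + 197 = -471 + 197 = -274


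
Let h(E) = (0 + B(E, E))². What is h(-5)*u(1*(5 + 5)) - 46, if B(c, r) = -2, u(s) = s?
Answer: -6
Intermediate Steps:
h(E) = 4 (h(E) = (0 - 2)² = (-2)² = 4)
h(-5)*u(1*(5 + 5)) - 46 = 4*(1*(5 + 5)) - 46 = 4*(1*10) - 46 = 4*10 - 46 = 40 - 46 = -6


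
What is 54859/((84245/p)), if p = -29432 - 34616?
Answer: -501944176/12035 ≈ -41707.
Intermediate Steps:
p = -64048
54859/((84245/p)) = 54859/((84245/(-64048))) = 54859/((84245*(-1/64048))) = 54859/(-84245/64048) = 54859*(-64048/84245) = -501944176/12035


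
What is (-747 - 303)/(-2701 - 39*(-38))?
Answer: 1050/1219 ≈ 0.86136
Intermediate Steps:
(-747 - 303)/(-2701 - 39*(-38)) = -1050/(-2701 + 1482) = -1050/(-1219) = -1050*(-1/1219) = 1050/1219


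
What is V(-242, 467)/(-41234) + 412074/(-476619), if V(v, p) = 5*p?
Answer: -464214479/503920714 ≈ -0.92121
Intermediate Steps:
V(-242, 467)/(-41234) + 412074/(-476619) = (5*467)/(-41234) + 412074/(-476619) = 2335*(-1/41234) + 412074*(-1/476619) = -2335/41234 - 10566/12221 = -464214479/503920714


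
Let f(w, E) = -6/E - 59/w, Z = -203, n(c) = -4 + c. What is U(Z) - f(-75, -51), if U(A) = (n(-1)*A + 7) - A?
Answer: 1560722/1275 ≈ 1224.1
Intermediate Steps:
U(A) = 7 - 6*A (U(A) = ((-4 - 1)*A + 7) - A = (-5*A + 7) - A = (7 - 5*A) - A = 7 - 6*A)
f(w, E) = -59/w - 6/E
U(Z) - f(-75, -51) = (7 - 6*(-203)) - (-59/(-75) - 6/(-51)) = (7 + 1218) - (-59*(-1/75) - 6*(-1/51)) = 1225 - (59/75 + 2/17) = 1225 - 1*1153/1275 = 1225 - 1153/1275 = 1560722/1275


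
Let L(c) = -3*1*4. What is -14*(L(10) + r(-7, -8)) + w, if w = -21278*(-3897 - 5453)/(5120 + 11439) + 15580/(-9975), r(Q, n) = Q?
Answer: 21349453694/1738695 ≈ 12279.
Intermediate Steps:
w = 20886960824/1738695 (w = -21278/(16559/(-9350)) + 15580*(-1/9975) = -21278/(16559*(-1/9350)) - 164/105 = -21278/(-16559/9350) - 164/105 = -21278*(-9350/16559) - 164/105 = 198949300/16559 - 164/105 = 20886960824/1738695 ≈ 12013.)
L(c) = -12 (L(c) = -3*4 = -12)
-14*(L(10) + r(-7, -8)) + w = -14*(-12 - 7) + 20886960824/1738695 = -14*(-19) + 20886960824/1738695 = 266 + 20886960824/1738695 = 21349453694/1738695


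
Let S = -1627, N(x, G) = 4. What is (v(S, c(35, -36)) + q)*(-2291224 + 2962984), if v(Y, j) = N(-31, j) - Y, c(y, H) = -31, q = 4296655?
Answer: 2887416603360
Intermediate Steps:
v(Y, j) = 4 - Y
(v(S, c(35, -36)) + q)*(-2291224 + 2962984) = ((4 - 1*(-1627)) + 4296655)*(-2291224 + 2962984) = ((4 + 1627) + 4296655)*671760 = (1631 + 4296655)*671760 = 4298286*671760 = 2887416603360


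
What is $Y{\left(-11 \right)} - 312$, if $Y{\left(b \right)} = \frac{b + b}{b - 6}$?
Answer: $- \frac{5282}{17} \approx -310.71$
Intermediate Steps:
$Y{\left(b \right)} = \frac{2 b}{-6 + b}$
$Y{\left(-11 \right)} - 312 = 2 \left(-11\right) \frac{1}{-6 - 11} - 312 = 2 \left(-11\right) \frac{1}{-17} - 312 = 2 \left(-11\right) \left(- \frac{1}{17}\right) - 312 = \frac{22}{17} - 312 = - \frac{5282}{17}$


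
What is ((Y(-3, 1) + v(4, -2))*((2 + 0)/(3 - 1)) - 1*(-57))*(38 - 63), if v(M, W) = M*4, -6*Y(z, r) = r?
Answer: -10925/6 ≈ -1820.8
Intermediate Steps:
Y(z, r) = -r/6
v(M, W) = 4*M
((Y(-3, 1) + v(4, -2))*((2 + 0)/(3 - 1)) - 1*(-57))*(38 - 63) = ((-⅙*1 + 4*4)*((2 + 0)/(3 - 1)) - 1*(-57))*(38 - 63) = ((-⅙ + 16)*(2/2) + 57)*(-25) = (95*(2*(½))/6 + 57)*(-25) = ((95/6)*1 + 57)*(-25) = (95/6 + 57)*(-25) = (437/6)*(-25) = -10925/6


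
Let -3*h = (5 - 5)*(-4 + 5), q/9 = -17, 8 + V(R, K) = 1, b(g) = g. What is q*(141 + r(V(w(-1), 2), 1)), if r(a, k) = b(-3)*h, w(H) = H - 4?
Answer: -21573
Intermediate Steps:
w(H) = -4 + H
V(R, K) = -7 (V(R, K) = -8 + 1 = -7)
q = -153 (q = 9*(-17) = -153)
h = 0 (h = -(5 - 5)*(-4 + 5)/3 = -0 = -⅓*0 = 0)
r(a, k) = 0 (r(a, k) = -3*0 = 0)
q*(141 + r(V(w(-1), 2), 1)) = -153*(141 + 0) = -153*141 = -21573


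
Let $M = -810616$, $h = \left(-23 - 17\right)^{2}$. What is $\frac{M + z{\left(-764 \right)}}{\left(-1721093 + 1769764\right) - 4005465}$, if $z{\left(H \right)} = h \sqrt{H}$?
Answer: $\frac{405308}{1978397} - \frac{1600 i \sqrt{191}}{1978397} \approx 0.20487 - 0.011177 i$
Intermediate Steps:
$h = 1600$ ($h = \left(-40\right)^{2} = 1600$)
$z{\left(H \right)} = 1600 \sqrt{H}$
$\frac{M + z{\left(-764 \right)}}{\left(-1721093 + 1769764\right) - 4005465} = \frac{-810616 + 1600 \sqrt{-764}}{\left(-1721093 + 1769764\right) - 4005465} = \frac{-810616 + 1600 \cdot 2 i \sqrt{191}}{48671 - 4005465} = \frac{-810616 + 3200 i \sqrt{191}}{-3956794} = \left(-810616 + 3200 i \sqrt{191}\right) \left(- \frac{1}{3956794}\right) = \frac{405308}{1978397} - \frac{1600 i \sqrt{191}}{1978397}$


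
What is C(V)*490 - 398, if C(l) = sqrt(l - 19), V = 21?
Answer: -398 + 490*sqrt(2) ≈ 294.96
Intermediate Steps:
C(l) = sqrt(-19 + l)
C(V)*490 - 398 = sqrt(-19 + 21)*490 - 398 = sqrt(2)*490 - 398 = 490*sqrt(2) - 398 = -398 + 490*sqrt(2)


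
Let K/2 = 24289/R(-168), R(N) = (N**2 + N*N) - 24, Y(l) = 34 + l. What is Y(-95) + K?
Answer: -1696643/28212 ≈ -60.139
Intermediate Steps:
R(N) = -24 + 2*N**2 (R(N) = (N**2 + N**2) - 24 = 2*N**2 - 24 = -24 + 2*N**2)
K = 24289/28212 (K = 2*(24289/(-24 + 2*(-168)**2)) = 2*(24289/(-24 + 2*28224)) = 2*(24289/(-24 + 56448)) = 2*(24289/56424) = 24289/28212 ≈ 0.86095)
Y(-95) + K = (34 - 95) + 24289/28212 = -61 + 24289/28212 = -1696643/28212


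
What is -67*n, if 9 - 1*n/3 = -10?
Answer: -3819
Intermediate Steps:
n = 57 (n = 27 - 3*(-10) = 27 + 30 = 57)
-67*n = -67*57 = -3819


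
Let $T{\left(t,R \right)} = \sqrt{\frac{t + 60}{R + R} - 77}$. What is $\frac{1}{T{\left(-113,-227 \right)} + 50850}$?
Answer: $\frac{1539060}{78261203327} - \frac{i \sqrt{15846870}}{1173918049905} \approx 1.9666 \cdot 10^{-5} - 3.391 \cdot 10^{-9} i$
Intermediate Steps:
$T{\left(t,R \right)} = \sqrt{-77 + \frac{60 + t}{2 R}}$ ($T{\left(t,R \right)} = \sqrt{\frac{60 + t}{2 R} - 77} = \sqrt{-77 + \frac{60 + t}{2 R}}$)
$\frac{1}{T{\left(-113,-227 \right)} + 50850} = \frac{1}{\frac{\sqrt{2} \sqrt{\frac{60 - 113 - -34958}{-227}}}{2} + 50850} = \frac{1}{\frac{\sqrt{2} \sqrt{- \frac{60 - 113 + 34958}{227}}}{2} + 50850} = \frac{1}{\frac{\sqrt{2} \sqrt{\left(- \frac{1}{227}\right) 34905}}{2} + 50850} = \frac{1}{\frac{\sqrt{2} \sqrt{- \frac{34905}{227}}}{2} + 50850} = \frac{1}{\frac{\sqrt{2} \frac{i \sqrt{7923435}}{227}}{2} + 50850} = \frac{1}{\frac{i \sqrt{15846870}}{454} + 50850} = \frac{1}{50850 + \frac{i \sqrt{15846870}}{454}}$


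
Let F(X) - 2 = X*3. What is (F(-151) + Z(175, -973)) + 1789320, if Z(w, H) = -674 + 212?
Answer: 1788407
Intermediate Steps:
Z(w, H) = -462
F(X) = 2 + 3*X (F(X) = 2 + X*3 = 2 + 3*X)
(F(-151) + Z(175, -973)) + 1789320 = ((2 + 3*(-151)) - 462) + 1789320 = ((2 - 453) - 462) + 1789320 = (-451 - 462) + 1789320 = -913 + 1789320 = 1788407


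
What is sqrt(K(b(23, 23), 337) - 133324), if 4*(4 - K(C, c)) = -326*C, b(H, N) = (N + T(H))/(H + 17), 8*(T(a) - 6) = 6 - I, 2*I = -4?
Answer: I*sqrt(2132142)/4 ≈ 365.05*I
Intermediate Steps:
I = -2 (I = (1/2)*(-4) = -2)
T(a) = 7 (T(a) = 6 + (6 - 1*(-2))/8 = 6 + (6 + 2)/8 = 6 + (1/8)*8 = 6 + 1 = 7)
b(H, N) = (7 + N)/(17 + H) (b(H, N) = (N + 7)/(H + 17) = (7 + N)/(17 + H))
K(C, c) = 4 + 163*C/2 (K(C, c) = 4 - (-163)*C/2 = 4 + 163*C/2)
sqrt(K(b(23, 23), 337) - 133324) = sqrt((4 + 163*((7 + 23)/(17 + 23))/2) - 133324) = sqrt((4 + 163*(30/40)/2) - 133324) = sqrt((4 + 163*((1/40)*30)/2) - 133324) = sqrt((4 + (163/2)*(3/4)) - 133324) = sqrt((4 + 489/8) - 133324) = sqrt(521/8 - 133324) = sqrt(-1066071/8) = I*sqrt(2132142)/4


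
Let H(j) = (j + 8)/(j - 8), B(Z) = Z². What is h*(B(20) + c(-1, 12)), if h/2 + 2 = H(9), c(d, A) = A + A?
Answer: 12720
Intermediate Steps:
c(d, A) = 2*A
H(j) = (8 + j)/(-8 + j)
h = 30 (h = -4 + 2*((8 + 9)/(-8 + 9)) = -4 + 2*(17/1) = -4 + 2*(1*17) = -4 + 2*17 = -4 + 34 = 30)
h*(B(20) + c(-1, 12)) = 30*(20² + 2*12) = 30*(400 + 24) = 30*424 = 12720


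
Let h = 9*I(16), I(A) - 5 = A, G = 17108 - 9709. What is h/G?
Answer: 27/1057 ≈ 0.025544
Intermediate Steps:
G = 7399
I(A) = 5 + A
h = 189 (h = 9*(5 + 16) = 9*21 = 189)
h/G = 189/7399 = 189*(1/7399) = 27/1057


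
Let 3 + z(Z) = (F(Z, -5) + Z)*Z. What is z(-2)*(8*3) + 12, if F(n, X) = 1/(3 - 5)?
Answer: 60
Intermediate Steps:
F(n, X) = -½ (F(n, X) = 1/(-2) = -½)
z(Z) = -3 + Z*(-½ + Z) (z(Z) = -3 + (-½ + Z)*Z = -3 + Z*(-½ + Z))
z(-2)*(8*3) + 12 = (-3 + (-2)² - ½*(-2))*(8*3) + 12 = (-3 + 4 + 1)*24 + 12 = 2*24 + 12 = 48 + 12 = 60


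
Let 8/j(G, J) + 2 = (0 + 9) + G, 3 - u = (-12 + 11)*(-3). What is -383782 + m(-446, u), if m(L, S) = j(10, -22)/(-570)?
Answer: -1859423794/4845 ≈ -3.8378e+5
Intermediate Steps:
u = 0 (u = 3 - (-12 + 11)*(-3) = 3 - (-1)*(-3) = 3 - 1*3 = 3 - 3 = 0)
j(G, J) = 8/(7 + G) (j(G, J) = 8/(-2 + ((0 + 9) + G)) = 8/(-2 + (9 + G)) = 8/(7 + G))
m(L, S) = -4/4845 (m(L, S) = (8/(7 + 10))/(-570) = (8/17)*(-1/570) = -4/4845)
-383782 + m(-446, u) = -383782 - 4/4845 = -1859423794/4845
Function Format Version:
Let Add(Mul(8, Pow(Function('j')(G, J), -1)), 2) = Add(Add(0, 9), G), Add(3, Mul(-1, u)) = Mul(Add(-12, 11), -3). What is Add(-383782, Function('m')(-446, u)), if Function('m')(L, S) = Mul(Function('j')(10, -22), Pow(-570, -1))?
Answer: Rational(-1859423794, 4845) ≈ -3.8378e+5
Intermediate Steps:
u = 0 (u = Add(3, Mul(-1, Mul(Add(-12, 11), -3))) = Add(3, Mul(-1, Mul(-1, -3))) = Add(3, Mul(-1, 3)) = Add(3, -3) = 0)
Function('j')(G, J) = Mul(8, Pow(Add(7, G), -1)) (Function('j')(G, J) = Mul(8, Pow(Add(-2, Add(Add(0, 9), G)), -1)) = Mul(8, Pow(Add(-2, Add(9, G)), -1)) = Mul(8, Pow(Add(7, G), -1)))
Function('m')(L, S) = Rational(-4, 4845) (Function('m')(L, S) = Mul(Mul(8, Pow(Add(7, 10), -1)), Pow(-570, -1)) = Mul(Mul(8, Pow(17, -1)), Rational(-1, 570)) = Mul(Mul(8, Rational(1, 17)), Rational(-1, 570)) = Mul(Rational(8, 17), Rational(-1, 570)) = Rational(-4, 4845))
Add(-383782, Function('m')(-446, u)) = Add(-383782, Rational(-4, 4845)) = Rational(-1859423794, 4845)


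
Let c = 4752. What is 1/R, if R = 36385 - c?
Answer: 1/31633 ≈ 3.1613e-5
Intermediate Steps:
R = 31633 (R = 36385 - 1*4752 = 36385 - 4752 = 31633)
1/R = 1/31633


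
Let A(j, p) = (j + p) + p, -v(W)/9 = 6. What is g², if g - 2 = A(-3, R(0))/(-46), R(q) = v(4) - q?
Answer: 41209/2116 ≈ 19.475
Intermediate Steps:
v(W) = -54 (v(W) = -9*6 = -54)
R(q) = -54 - q
A(j, p) = j + 2*p
g = 203/46 (g = 2 + (-3 + 2*(-54 - 1*0))/(-46) = 2 + (-3 + 2*(-54 + 0))*(-1/46) = 2 + (-3 + 2*(-54))*(-1/46) = 2 + (-3 - 108)*(-1/46) = 2 - 111*(-1/46) = 2 + 111/46 = 203/46 ≈ 4.4130)
g² = (203/46)² = 41209/2116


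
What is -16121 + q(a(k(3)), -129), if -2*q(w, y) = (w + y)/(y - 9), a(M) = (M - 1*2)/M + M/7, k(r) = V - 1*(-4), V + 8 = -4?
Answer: -41528899/2576 ≈ -16121.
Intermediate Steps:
V = -12 (V = -8 - 4 = -12)
k(r) = -8 (k(r) = -12 - 1*(-4) = -12 + 4 = -8)
a(M) = M/7 + (-2 + M)/M (a(M) = (M - 2)/M + M*(1/7) = (-2 + M)/M + M/7 = M/7 + (-2 + M)/M)
q(w, y) = -(w + y)/(2*(-9 + y)) (q(w, y) = -(w + y)/(2*(y - 9)) = -(w + y)/(2*(-9 + y)))
-16121 + q(a(k(3)), -129) = -16121 + (-(1 - 2/(-8) + (1/7)*(-8)) - 1*(-129))/(2*(-9 - 129)) = -16121 + (1/2)*(-(1 - 2*(-1/8) - 8/7) + 129)/(-138) = -16121 + (1/2)*(-1/138)*(-(1 + 1/4 - 8/7) + 129) = -16121 + (1/2)*(-1/138)*(-1*3/28 + 129) = -16121 + (1/2)*(-1/138)*(-3/28 + 129) = -16121 + (1/2)*(-1/138)*(3609/28) = -16121 - 1203/2576 = -41528899/2576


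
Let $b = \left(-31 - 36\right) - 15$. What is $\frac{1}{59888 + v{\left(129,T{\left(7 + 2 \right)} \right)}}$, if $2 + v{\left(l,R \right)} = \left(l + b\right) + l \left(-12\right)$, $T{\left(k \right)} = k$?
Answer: $\frac{1}{58385} \approx 1.7128 \cdot 10^{-5}$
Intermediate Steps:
$b = -82$ ($b = -67 - 15 = -82$)
$v{\left(l,R \right)} = -84 - 11 l$ ($v{\left(l,R \right)} = -2 + \left(\left(l - 82\right) + l \left(-12\right)\right) = -2 - \left(82 + 11 l\right) = -84 - 11 l$)
$\frac{1}{59888 + v{\left(129,T{\left(7 + 2 \right)} \right)}} = \frac{1}{59888 - 1503} = \frac{1}{58385}$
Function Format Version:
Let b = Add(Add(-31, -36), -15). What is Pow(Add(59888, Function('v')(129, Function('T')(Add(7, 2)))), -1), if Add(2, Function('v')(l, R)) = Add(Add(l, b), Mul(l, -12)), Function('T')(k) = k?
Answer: Rational(1, 58385) ≈ 1.7128e-5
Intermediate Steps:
b = -82 (b = Add(-67, -15) = -82)
Function('v')(l, R) = Add(-84, Mul(-11, l)) (Function('v')(l, R) = Add(-2, Add(Add(l, -82), Mul(l, -12))) = Add(-2, Add(Add(-82, l), Mul(-12, l))) = Add(-2, Add(-82, Mul(-11, l))) = Add(-84, Mul(-11, l)))
Pow(Add(59888, Function('v')(129, Function('T')(Add(7, 2)))), -1) = Pow(Add(59888, Add(-84, Mul(-11, 129))), -1) = Pow(Add(59888, Add(-84, -1419)), -1) = Pow(Add(59888, -1503), -1) = Pow(58385, -1) = Rational(1, 58385)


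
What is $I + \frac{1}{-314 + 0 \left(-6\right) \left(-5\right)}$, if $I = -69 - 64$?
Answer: $- \frac{41763}{314} \approx -133.0$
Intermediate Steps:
$I = -133$ ($I = -69 - 64 = -133$)
$I + \frac{1}{-314 + 0 \left(-6\right) \left(-5\right)} = -133 + \frac{1}{-314 + 0 \left(-6\right) \left(-5\right)} = -133 + \frac{1}{-314 + 0 \left(-5\right)} = -133 + \frac{1}{-314 + 0} = -133 + \frac{1}{-314} = -133 - \frac{1}{314} = - \frac{41763}{314}$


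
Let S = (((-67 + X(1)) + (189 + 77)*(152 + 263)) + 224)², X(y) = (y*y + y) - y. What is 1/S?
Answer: 1/12220860304 ≈ 8.1827e-11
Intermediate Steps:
X(y) = y² (X(y) = (y² + y) - y = (y + y²) - y = y²)
S = 12220860304 (S = (((-67 + 1²) + (189 + 77)*(152 + 263)) + 224)² = (((-67 + 1) + 266*415) + 224)² = ((-66 + 110390) + 224)² = (110324 + 224)² = 110548² = 12220860304)
1/S = 1/12220860304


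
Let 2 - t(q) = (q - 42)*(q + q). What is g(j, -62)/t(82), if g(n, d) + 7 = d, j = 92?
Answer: 23/2186 ≈ 0.010522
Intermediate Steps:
g(n, d) = -7 + d
t(q) = 2 - 2*q*(-42 + q) (t(q) = 2 - (q - 42)*(q + q) = 2 - (-42 + q)*2*q = 2 - 2*q*(-42 + q))
g(j, -62)/t(82) = (-7 - 62)/(2 - 2*82**2 + 84*82) = -69/(2 - 2*6724 + 6888) = -69/(2 - 13448 + 6888) = -69/(-6558) = -69*(-1/6558) = 23/2186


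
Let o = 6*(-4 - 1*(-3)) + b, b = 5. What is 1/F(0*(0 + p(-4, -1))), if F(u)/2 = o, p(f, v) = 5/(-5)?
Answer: -1/2 ≈ -0.50000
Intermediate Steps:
p(f, v) = -1 (p(f, v) = 5*(-1/5) = -1)
o = -1 (o = 6*(-4 - 1*(-3)) + 5 = 6*(-4 + 3) + 5 = 6*(-1) + 5 = -6 + 5 = -1)
F(u) = -2 (F(u) = 2*(-1) = -2)
1/F(0*(0 + p(-4, -1))) = 1/(-2) = -1/2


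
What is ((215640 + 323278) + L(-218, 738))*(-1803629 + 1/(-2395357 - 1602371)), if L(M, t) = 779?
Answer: -1297147015650693787/1332576 ≈ -9.7341e+11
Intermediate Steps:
((215640 + 323278) + L(-218, 738))*(-1803629 + 1/(-2395357 - 1602371)) = ((215640 + 323278) + 779)*(-1803629 + 1/(-2395357 - 1602371)) = (538918 + 779)*(-1803629 + 1/(-3997728)) = 539697*(-1803629 - 1/3997728) = 539697*(-7210418154913/3997728) = -1297147015650693787/1332576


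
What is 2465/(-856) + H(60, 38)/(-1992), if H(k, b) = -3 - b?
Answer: -304699/106572 ≈ -2.8591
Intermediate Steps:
2465/(-856) + H(60, 38)/(-1992) = 2465/(-856) + (-3 - 1*38)/(-1992) = 2465*(-1/856) + (-3 - 38)*(-1/1992) = -2465/856 - 41*(-1/1992) = -2465/856 + 41/1992 = -304699/106572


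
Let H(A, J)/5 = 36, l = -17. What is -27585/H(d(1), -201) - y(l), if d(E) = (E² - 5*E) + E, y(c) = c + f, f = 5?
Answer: -565/4 ≈ -141.25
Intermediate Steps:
y(c) = 5 + c (y(c) = c + 5 = 5 + c)
d(E) = E² - 4*E
H(A, J) = 180 (H(A, J) = 5*36 = 180)
-27585/H(d(1), -201) - y(l) = -27585/180 - (5 - 17) = -27585*1/180 - 1*(-12) = -613/4 + 12 = -565/4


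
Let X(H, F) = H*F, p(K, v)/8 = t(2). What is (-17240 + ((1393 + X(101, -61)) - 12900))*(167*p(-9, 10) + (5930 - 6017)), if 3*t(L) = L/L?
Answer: -12508700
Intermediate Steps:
t(L) = 1/3 (t(L) = (L/L)/3 = (1/3)*1 = 1/3)
p(K, v) = 8/3 (p(K, v) = 8*(1/3) = 8/3)
X(H, F) = F*H
(-17240 + ((1393 + X(101, -61)) - 12900))*(167*p(-9, 10) + (5930 - 6017)) = (-17240 + ((1393 - 61*101) - 12900))*(167*(8/3) + (5930 - 6017)) = (-17240 + ((1393 - 6161) - 12900))*(1336/3 - 87) = (-17240 + (-4768 - 12900))*(1075/3) = (-17240 - 17668)*(1075/3) = -34908*1075/3 = -12508700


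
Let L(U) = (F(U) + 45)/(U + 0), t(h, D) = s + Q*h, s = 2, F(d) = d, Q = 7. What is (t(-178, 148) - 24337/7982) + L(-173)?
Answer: -1721010789/1380886 ≈ -1246.3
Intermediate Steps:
t(h, D) = 2 + 7*h
L(U) = (45 + U)/U (L(U) = (U + 45)/(U + 0) = (45 + U)/U)
(t(-178, 148) - 24337/7982) + L(-173) = ((2 + 7*(-178)) - 24337/7982) + (45 - 173)/(-173) = ((2 - 1246) - 24337*1/7982) - 1/173*(-128) = (-1244 - 24337/7982) + 128/173 = -9953945/7982 + 128/173 = -1721010789/1380886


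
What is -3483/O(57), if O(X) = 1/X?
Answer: -198531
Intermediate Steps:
-3483/O(57) = -3483/(1/57) = -3483/1/57 = -3483*57 = -198531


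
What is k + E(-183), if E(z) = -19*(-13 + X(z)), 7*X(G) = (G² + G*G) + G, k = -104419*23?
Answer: -18078835/7 ≈ -2.5827e+6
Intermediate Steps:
k = -2401637
X(G) = G/7 + 2*G²/7 (X(G) = ((G² + G*G) + G)/7 = ((G² + G²) + G)/7 = (2*G² + G)/7 = (G + 2*G²)/7 = G/7 + 2*G²/7)
E(z) = 247 - 19*z*(1 + 2*z)/7 (E(z) = -19*(-13 + z*(1 + 2*z)/7) = 247 - 19*z*(1 + 2*z)/7)
k + E(-183) = -2401637 + (247 - 19/7*(-183)*(1 + 2*(-183))) = -2401637 + (247 - 19/7*(-183)*(1 - 366)) = -2401637 + (247 - 19/7*(-183)*(-365)) = -2401637 + (247 - 1269105/7) = -2401637 - 1267376/7 = -18078835/7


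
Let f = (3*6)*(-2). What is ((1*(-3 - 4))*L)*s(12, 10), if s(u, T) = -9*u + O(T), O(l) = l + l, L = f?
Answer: -22176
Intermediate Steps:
f = -36 (f = 18*(-2) = -36)
L = -36
O(l) = 2*l
s(u, T) = -9*u + 2*T
((1*(-3 - 4))*L)*s(12, 10) = ((1*(-3 - 4))*(-36))*(-9*12 + 2*10) = ((1*(-7))*(-36))*(-108 + 20) = -7*(-36)*(-88) = 252*(-88) = -22176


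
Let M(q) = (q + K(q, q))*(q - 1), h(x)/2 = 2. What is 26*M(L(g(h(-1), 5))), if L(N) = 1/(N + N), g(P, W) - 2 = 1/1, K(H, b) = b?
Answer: -65/9 ≈ -7.2222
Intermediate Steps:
h(x) = 4 (h(x) = 2*2 = 4)
g(P, W) = 3 (g(P, W) = 2 + 1/1 = 2 + 1 = 3)
L(N) = 1/(2*N)
M(q) = 2*q*(-1 + q) (M(q) = (q + q)*(q - 1) = (2*q)*(-1 + q) = 2*q*(-1 + q))
26*M(L(g(h(-1), 5))) = 26*(2*((1/2)/3)*(-1 + (1/2)/3)) = 26*(2*((1/2)*(1/3))*(-1 + (1/2)*(1/3))) = 26*(2*(1/6)*(-1 + 1/6)) = 26*(2*(1/6)*(-5/6)) = 26*(-5/18) = -65/9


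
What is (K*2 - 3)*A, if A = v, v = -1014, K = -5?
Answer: 13182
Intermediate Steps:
A = -1014
(K*2 - 3)*A = (-5*2 - 3)*(-1014) = (-10 - 3)*(-1014) = -13*(-1014) = 13182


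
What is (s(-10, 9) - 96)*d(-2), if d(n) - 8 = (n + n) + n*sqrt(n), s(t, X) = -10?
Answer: -424 + 212*I*sqrt(2) ≈ -424.0 + 299.81*I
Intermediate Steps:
d(n) = 8 + n**(3/2) + 2*n (d(n) = 8 + ((n + n) + n*sqrt(n)) = 8 + (2*n + n**(3/2)) = 8 + (n**(3/2) + 2*n) = 8 + n**(3/2) + 2*n)
(s(-10, 9) - 96)*d(-2) = (-10 - 96)*(8 + (-2)**(3/2) + 2*(-2)) = -106*(8 - 2*I*sqrt(2) - 4) = -106*(4 - 2*I*sqrt(2)) = -424 + 212*I*sqrt(2)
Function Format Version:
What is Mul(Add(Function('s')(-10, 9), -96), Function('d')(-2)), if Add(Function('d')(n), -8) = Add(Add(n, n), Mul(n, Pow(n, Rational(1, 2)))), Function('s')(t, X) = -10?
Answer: Add(-424, Mul(212, I, Pow(2, Rational(1, 2)))) ≈ Add(-424.00, Mul(299.81, I))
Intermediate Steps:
Function('d')(n) = Add(8, Pow(n, Rational(3, 2)), Mul(2, n)) (Function('d')(n) = Add(8, Add(Add(n, n), Mul(n, Pow(n, Rational(1, 2))))) = Add(8, Add(Mul(2, n), Pow(n, Rational(3, 2)))) = Add(8, Add(Pow(n, Rational(3, 2)), Mul(2, n))) = Add(8, Pow(n, Rational(3, 2)), Mul(2, n)))
Mul(Add(Function('s')(-10, 9), -96), Function('d')(-2)) = Mul(Add(-10, -96), Add(8, Pow(-2, Rational(3, 2)), Mul(2, -2))) = Mul(-106, Add(8, Mul(-2, I, Pow(2, Rational(1, 2))), -4)) = Mul(-106, Add(4, Mul(-2, I, Pow(2, Rational(1, 2))))) = Add(-424, Mul(212, I, Pow(2, Rational(1, 2))))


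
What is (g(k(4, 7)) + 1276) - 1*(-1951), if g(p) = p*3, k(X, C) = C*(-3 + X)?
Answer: 3248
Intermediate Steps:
g(p) = 3*p
(g(k(4, 7)) + 1276) - 1*(-1951) = (3*(7*(-3 + 4)) + 1276) - 1*(-1951) = (3*(7*1) + 1276) + 1951 = (3*7 + 1276) + 1951 = (21 + 1276) + 1951 = 1297 + 1951 = 3248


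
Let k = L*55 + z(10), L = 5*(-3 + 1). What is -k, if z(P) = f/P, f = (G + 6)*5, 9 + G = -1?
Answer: 552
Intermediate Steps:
G = -10 (G = -9 - 1 = -10)
f = -20 (f = (-10 + 6)*5 = -4*5 = -20)
L = -10 (L = 5*(-2) = -10)
z(P) = -20/P
k = -552 (k = -10*55 - 20/10 = -550 - 20*⅒ = -550 - 2 = -552)
-k = -1*(-552) = 552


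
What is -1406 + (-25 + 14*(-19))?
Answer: -1697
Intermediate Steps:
-1406 + (-25 + 14*(-19)) = -1406 + (-25 - 266) = -1406 - 291 = -1697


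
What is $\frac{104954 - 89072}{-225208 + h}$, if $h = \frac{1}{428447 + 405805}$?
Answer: $- \frac{13249590264}{187880224415} \approx -0.070521$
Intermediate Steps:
$h = \frac{1}{834252} \approx 1.1987 \cdot 10^{-6}$
$\frac{104954 - 89072}{-225208 + h} = \frac{104954 - 89072}{-225208 + \frac{1}{834252}} = \frac{15882}{- \frac{187880224415}{834252}} = 15882 \left(- \frac{834252}{187880224415}\right) = - \frac{13249590264}{187880224415}$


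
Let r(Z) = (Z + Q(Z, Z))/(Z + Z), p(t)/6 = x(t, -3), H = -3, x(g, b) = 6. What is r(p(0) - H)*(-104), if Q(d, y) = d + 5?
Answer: -332/3 ≈ -110.67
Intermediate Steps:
p(t) = 36 (p(t) = 6*6 = 36)
Q(d, y) = 5 + d
r(Z) = (5 + 2*Z)/(2*Z) (r(Z) = (Z + (5 + Z))/(Z + Z) = (5 + 2*Z)/((2*Z)) = (5 + 2*Z)*(1/(2*Z)) = (5 + 2*Z)/(2*Z))
r(p(0) - H)*(-104) = ((5/2 + (36 - 1*(-3)))/(36 - 1*(-3)))*(-104) = ((5/2 + (36 + 3))/(36 + 3))*(-104) = ((5/2 + 39)/39)*(-104) = ((1/39)*(83/2))*(-104) = (83/78)*(-104) = -332/3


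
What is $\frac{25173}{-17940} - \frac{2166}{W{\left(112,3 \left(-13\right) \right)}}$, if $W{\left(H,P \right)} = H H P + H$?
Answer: $- \frac{511389873}{365605240} \approx -1.3987$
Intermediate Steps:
$W{\left(H,P \right)} = H + P H^{2}$ ($W{\left(H,P \right)} = H^{2} P + H = P H^{2} + H = H + P H^{2}$)
$\frac{25173}{-17940} - \frac{2166}{W{\left(112,3 \left(-13\right) \right)}} = \frac{25173}{-17940} - \frac{2166}{112 \left(1 + 112 \cdot 3 \left(-13\right)\right)} = 25173 \left(- \frac{1}{17940}\right) - \frac{2166}{112 \left(1 + 112 \left(-39\right)\right)} = - \frac{8391}{5980} - \frac{2166}{112 \left(1 - 4368\right)} = - \frac{8391}{5980} - \frac{2166}{112 \left(-4367\right)} = - \frac{8391}{5980} - \frac{2166}{-489104} = - \frac{8391}{5980} - - \frac{1083}{244552} = - \frac{8391}{5980} + \frac{1083}{244552} = - \frac{511389873}{365605240}$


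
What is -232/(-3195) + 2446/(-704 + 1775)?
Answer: 298646/126735 ≈ 2.3565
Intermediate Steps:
-232/(-3195) + 2446/(-704 + 1775) = -232*(-1/3195) + 2446/1071 = 232/3195 + 2446*(1/1071) = 232/3195 + 2446/1071 = 298646/126735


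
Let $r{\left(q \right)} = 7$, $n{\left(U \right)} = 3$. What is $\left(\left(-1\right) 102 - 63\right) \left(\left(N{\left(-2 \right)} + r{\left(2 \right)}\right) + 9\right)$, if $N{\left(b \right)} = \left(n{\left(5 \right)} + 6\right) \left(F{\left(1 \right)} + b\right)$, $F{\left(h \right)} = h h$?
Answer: $-1155$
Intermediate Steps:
$F{\left(h \right)} = h^{2}$
$N{\left(b \right)} = 9 + 9 b$ ($N{\left(b \right)} = \left(3 + 6\right) \left(1^{2} + b\right) = 9 \left(1 + b\right) = 9 + 9 b$)
$\left(\left(-1\right) 102 - 63\right) \left(\left(N{\left(-2 \right)} + r{\left(2 \right)}\right) + 9\right) = \left(\left(-1\right) 102 - 63\right) \left(\left(\left(9 + 9 \left(-2\right)\right) + 7\right) + 9\right) = \left(-102 - 63\right) \left(\left(\left(9 - 18\right) + 7\right) + 9\right) = - 165 \left(\left(-9 + 7\right) + 9\right) = - 165 \left(-2 + 9\right) = \left(-165\right) 7 = -1155$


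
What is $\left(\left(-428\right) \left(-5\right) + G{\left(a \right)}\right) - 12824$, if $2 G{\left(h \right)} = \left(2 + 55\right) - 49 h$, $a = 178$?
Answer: $- \frac{30033}{2} \approx -15017.0$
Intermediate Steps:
$G{\left(h \right)} = \frac{57}{2} - \frac{49 h}{2}$ ($G{\left(h \right)} = \frac{\left(2 + 55\right) - 49 h}{2} = \frac{57 - 49 h}{2} = \frac{57}{2} - \frac{49 h}{2}$)
$\left(\left(-428\right) \left(-5\right) + G{\left(a \right)}\right) - 12824 = \left(\left(-428\right) \left(-5\right) + \left(\frac{57}{2} - 4361\right)\right) - 12824 = \left(2140 + \left(\frac{57}{2} - 4361\right)\right) - 12824 = \left(2140 - \frac{8665}{2}\right) - 12824 = - \frac{4385}{2} - 12824 = - \frac{30033}{2}$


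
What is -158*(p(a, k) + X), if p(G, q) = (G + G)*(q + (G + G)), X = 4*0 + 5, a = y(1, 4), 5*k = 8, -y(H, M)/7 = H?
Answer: -141094/5 ≈ -28219.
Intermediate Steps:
y(H, M) = -7*H
k = 8/5 (k = (1/5)*8 = 8/5 ≈ 1.6000)
a = -7 (a = -7*1 = -7)
X = 5 (X = 0 + 5 = 5)
p(G, q) = 2*G*(q + 2*G) (p(G, q) = (2*G)*(q + 2*G) = 2*G*(q + 2*G))
-158*(p(a, k) + X) = -158*(2*(-7)*(8/5 + 2*(-7)) + 5) = -158*(2*(-7)*(8/5 - 14) + 5) = -158*(2*(-7)*(-62/5) + 5) = -158*(868/5 + 5) = -158*893/5 = -141094/5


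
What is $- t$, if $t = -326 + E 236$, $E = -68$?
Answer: $16374$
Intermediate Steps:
$t = -16374$ ($t = -326 - 16048 = -16374$)
$- t = \left(-1\right) \left(-16374\right) = 16374$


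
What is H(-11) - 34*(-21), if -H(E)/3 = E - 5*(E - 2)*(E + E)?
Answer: 5037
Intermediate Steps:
H(E) = -3*E + 30*E*(-2 + E) (H(E) = -3*(E - 5*(E - 2)*(E + E)) = -3*(E - 5*(-2 + E)*2*E) = -3*(E - 10*E*(-2 + E)) = -3*E + 30*E*(-2 + E))
H(-11) - 34*(-21) = 3*(-11)*(-21 + 10*(-11)) - 34*(-21) = 3*(-11)*(-21 - 110) + 714 = 3*(-11)*(-131) + 714 = 4323 + 714 = 5037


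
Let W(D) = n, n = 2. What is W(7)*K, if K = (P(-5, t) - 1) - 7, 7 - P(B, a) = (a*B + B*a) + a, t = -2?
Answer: -38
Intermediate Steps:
P(B, a) = 7 - a - 2*B*a (P(B, a) = 7 - ((a*B + B*a) + a) = 7 - ((B*a + B*a) + a) = 7 - (2*B*a + a) = 7 - (a + 2*B*a) = 7 + (-a - 2*B*a) = 7 - a - 2*B*a)
W(D) = 2
K = -19 (K = ((7 - 1*(-2) - 2*(-5)*(-2)) - 1) - 7 = ((7 + 2 - 20) - 1) - 7 = (-11 - 1) - 7 = -12 - 7 = -19)
W(7)*K = 2*(-19) = -38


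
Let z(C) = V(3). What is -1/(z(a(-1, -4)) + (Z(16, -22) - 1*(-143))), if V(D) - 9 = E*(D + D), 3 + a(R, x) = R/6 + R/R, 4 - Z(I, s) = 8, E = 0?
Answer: -1/148 ≈ -0.0067568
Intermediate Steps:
Z(I, s) = -4 (Z(I, s) = 4 - 1*8 = 4 - 8 = -4)
a(R, x) = -2 + R/6 (a(R, x) = -3 + (R/6 + R/R) = -3 + (R*(⅙) + 1) = -3 + (R/6 + 1) = -3 + (1 + R/6) = -2 + R/6)
V(D) = 9 (V(D) = 9 + 0*(D + D) = 9 + 0*(2*D) = 9 + 0 = 9)
z(C) = 9
-1/(z(a(-1, -4)) + (Z(16, -22) - 1*(-143))) = -1/(9 + (-4 - 1*(-143))) = -1/(9 + (-4 + 143)) = -1/(9 + 139) = -1/148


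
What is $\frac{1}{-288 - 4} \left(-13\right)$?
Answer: $\frac{13}{292} \approx 0.044521$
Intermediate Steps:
$\frac{1}{-288 - 4} \left(-13\right) = \frac{1}{-292} \left(-13\right) = \left(- \frac{1}{292}\right) \left(-13\right) = \frac{13}{292}$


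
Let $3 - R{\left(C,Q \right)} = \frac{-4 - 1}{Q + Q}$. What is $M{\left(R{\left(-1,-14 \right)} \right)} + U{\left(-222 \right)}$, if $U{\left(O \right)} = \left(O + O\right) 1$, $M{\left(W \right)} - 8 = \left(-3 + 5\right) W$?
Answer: $- \frac{6025}{14} \approx -430.36$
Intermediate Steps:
$R{\left(C,Q \right)} = 3 + \frac{5}{2 Q}$ ($R{\left(C,Q \right)} = 3 - \frac{-4 - 1}{Q + Q} = 3 - - \frac{5}{2 Q} = 3 + \frac{5}{2 Q}$)
$M{\left(W \right)} = 8 + 2 W$ ($M{\left(W \right)} = 8 + \left(-3 + 5\right) W = 8 + 2 W$)
$U{\left(O \right)} = 2 O$ ($U{\left(O \right)} = 2 O 1 = 2 O$)
$M{\left(R{\left(-1,-14 \right)} \right)} + U{\left(-222 \right)} = \left(8 + 2 \left(3 + \frac{5}{2 \left(-14\right)}\right)\right) + 2 \left(-222\right) = \left(8 + 2 \left(3 + \frac{5}{2} \left(- \frac{1}{14}\right)\right)\right) - 444 = \left(8 + 2 \left(3 - \frac{5}{28}\right)\right) - 444 = \left(8 + 2 \cdot \frac{79}{28}\right) - 444 = \left(8 + \frac{79}{14}\right) - 444 = \frac{191}{14} - 444 = - \frac{6025}{14}$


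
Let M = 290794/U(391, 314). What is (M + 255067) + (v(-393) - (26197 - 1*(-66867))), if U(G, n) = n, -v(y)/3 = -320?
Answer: 25730588/157 ≈ 1.6389e+5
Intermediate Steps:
v(y) = 960 (v(y) = -3*(-320) = 960)
M = 145397/157 (M = 290794/314 = 290794*(1/314) = 145397/157 ≈ 926.10)
(M + 255067) + (v(-393) - (26197 - 1*(-66867))) = (145397/157 + 255067) + (960 - (26197 - 1*(-66867))) = 40190916/157 + (960 - (26197 + 66867)) = 40190916/157 + (960 - 1*93064) = 40190916/157 + (960 - 93064) = 40190916/157 - 92104 = 25730588/157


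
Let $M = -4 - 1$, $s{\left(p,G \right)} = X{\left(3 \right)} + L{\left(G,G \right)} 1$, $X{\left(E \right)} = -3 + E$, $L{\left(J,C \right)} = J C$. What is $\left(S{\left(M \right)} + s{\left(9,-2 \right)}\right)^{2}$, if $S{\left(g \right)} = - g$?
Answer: $81$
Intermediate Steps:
$L{\left(J,C \right)} = C J$
$s{\left(p,G \right)} = G^{2}$ ($s{\left(p,G \right)} = \left(-3 + 3\right) + G G 1 = 0 + G^{2} \cdot 1 = 0 + G^{2} = G^{2}$)
$M = -5$
$\left(S{\left(M \right)} + s{\left(9,-2 \right)}\right)^{2} = \left(\left(-1\right) \left(-5\right) + \left(-2\right)^{2}\right)^{2} = \left(5 + 4\right)^{2} = 9^{2} = 81$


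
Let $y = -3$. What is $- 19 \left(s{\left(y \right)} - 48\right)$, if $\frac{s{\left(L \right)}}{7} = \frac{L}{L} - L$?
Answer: $380$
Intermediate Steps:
$s{\left(L \right)} = 7 - 7 L$ ($s{\left(L \right)} = 7 \left(\frac{L}{L} - L\right) = 7 \left(1 - L\right) = 7 - 7 L$)
$- 19 \left(s{\left(y \right)} - 48\right) = - 19 \left(\left(7 - -21\right) - 48\right) = - 19 \left(\left(7 + 21\right) - 48\right) = - 19 \left(28 - 48\right) = \left(-19\right) \left(-20\right) = 380$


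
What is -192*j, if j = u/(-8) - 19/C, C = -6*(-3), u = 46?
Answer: 3920/3 ≈ 1306.7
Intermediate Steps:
C = 18
j = -245/36 (j = 46/(-8) - 19/18 = 46*(-⅛) - 19*1/18 = -23/4 - 19/18 = -245/36 ≈ -6.8056)
-192*j = -192*(-245/36) = 3920/3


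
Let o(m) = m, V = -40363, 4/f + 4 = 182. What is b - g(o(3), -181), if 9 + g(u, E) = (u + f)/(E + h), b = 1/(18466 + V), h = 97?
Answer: 493066855/54567324 ≈ 9.0359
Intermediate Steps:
f = 2/89 (f = 4/(-4 + 182) = 4/178 = 4*(1/178) = 2/89 ≈ 0.022472)
b = -1/21897 (b = 1/(18466 - 40363) = 1/(-21897) = -1/21897 ≈ -4.5668e-5)
g(u, E) = -9 + (2/89 + u)/(97 + E) (g(u, E) = -9 + (u + 2/89)/(E + 97) = -9 + (2/89 + u)/(97 + E))
b - g(o(3), -181) = -1/21897 - (-77695/89 + 3 - 9*(-181))/(97 - 181) = -1/21897 - (-77695/89 + 3 + 1629)/(-84) = -1/21897 - (-1)*67553/(84*89) = -1/21897 - 1*(-67553/7476) = -1/21897 + 67553/7476 = 493066855/54567324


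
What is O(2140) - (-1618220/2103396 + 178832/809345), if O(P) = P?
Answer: 911002959994807/425593258905 ≈ 2140.5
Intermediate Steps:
O(2140) - (-1618220/2103396 + 178832/809345) = 2140 - (-1618220/2103396 + 178832/809345) = 2140 - (-1618220*1/2103396 + 178832*(1/809345)) = 2140 - (-404555/525849 + 178832/809345) = 2140 - 1*(-233385938107/425593258905) = 2140 + 233385938107/425593258905 = 911002959994807/425593258905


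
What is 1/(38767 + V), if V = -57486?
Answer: -1/18719 ≈ -5.3422e-5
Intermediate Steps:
1/(38767 + V) = 1/(38767 - 57486) = 1/(-18719) = -1/18719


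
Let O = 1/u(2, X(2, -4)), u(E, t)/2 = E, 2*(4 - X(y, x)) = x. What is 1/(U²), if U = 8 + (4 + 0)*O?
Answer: 1/81 ≈ 0.012346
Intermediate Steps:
X(y, x) = 4 - x/2
u(E, t) = 2*E
O = ¼ (O = 1/(2*2) = 1/4 = 1*(¼) = ¼ ≈ 0.25000)
U = 9 (U = 8 + (4 + 0)*(¼) = 8 + 4*(¼) = 8 + 1 = 9)
1/(U²) = 1/(9²) = 1/81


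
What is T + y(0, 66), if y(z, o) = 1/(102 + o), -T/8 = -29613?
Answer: 39799873/168 ≈ 2.3690e+5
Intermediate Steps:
T = 236904 (T = -8*(-29613) = 236904)
T + y(0, 66) = 236904 + 1/(102 + 66) = 236904 + 1/168 = 39799873/168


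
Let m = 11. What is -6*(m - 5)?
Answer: -36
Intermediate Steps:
-6*(m - 5) = -6*(11 - 5) = -6*6 = -36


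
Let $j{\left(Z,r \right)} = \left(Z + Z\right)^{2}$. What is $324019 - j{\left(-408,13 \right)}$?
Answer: $-341837$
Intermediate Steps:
$j{\left(Z,r \right)} = 4 Z^{2}$ ($j{\left(Z,r \right)} = \left(2 Z\right)^{2} = 4 Z^{2}$)
$324019 - j{\left(-408,13 \right)} = 324019 - 4 \left(-408\right)^{2} = 324019 - 4 \cdot 166464 = 324019 - 665856 = -341837$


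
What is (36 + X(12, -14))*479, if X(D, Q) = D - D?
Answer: 17244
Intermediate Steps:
X(D, Q) = 0
(36 + X(12, -14))*479 = (36 + 0)*479 = 36*479 = 17244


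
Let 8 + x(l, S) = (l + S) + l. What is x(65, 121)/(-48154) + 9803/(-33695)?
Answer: -480241547/1622549030 ≈ -0.29598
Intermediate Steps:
x(l, S) = -8 + S + 2*l (x(l, S) = -8 + ((l + S) + l) = -8 + ((S + l) + l) = -8 + (S + 2*l) = -8 + S + 2*l)
x(65, 121)/(-48154) + 9803/(-33695) = (-8 + 121 + 2*65)/(-48154) + 9803/(-33695) = (-8 + 121 + 130)*(-1/48154) + 9803*(-1/33695) = 243*(-1/48154) - 9803/33695 = -243/48154 - 9803/33695 = -480241547/1622549030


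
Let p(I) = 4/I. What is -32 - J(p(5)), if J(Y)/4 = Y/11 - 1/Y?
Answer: -1501/55 ≈ -27.291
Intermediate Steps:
J(Y) = -4/Y + 4*Y/11 (J(Y) = 4*(Y/11 - 1/Y) = 4*(-1/Y + Y/11) = -4/Y + 4*Y/11)
-32 - J(p(5)) = -32 - (-4/(4/5) + 4*(4/5)/11) = -32 - (-4/(4*(⅕)) + 4*(4*(⅕))/11) = -32 - (-4/⅘ + (4/11)*(⅘)) = -32 - (-4*5/4 + 16/55) = -32 - (-5 + 16/55) = -32 - 1*(-259/55) = -32 + 259/55 = -1501/55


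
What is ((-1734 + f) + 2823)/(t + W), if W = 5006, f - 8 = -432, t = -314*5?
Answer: 665/3436 ≈ 0.19354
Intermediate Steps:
t = -1570
f = -424 (f = 8 - 432 = -424)
((-1734 + f) + 2823)/(t + W) = ((-1734 - 424) + 2823)/(-1570 + 5006) = (-2158 + 2823)/3436 = 665*(1/3436) = 665/3436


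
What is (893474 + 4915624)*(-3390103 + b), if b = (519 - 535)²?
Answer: -19691953428006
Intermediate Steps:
b = 256 (b = (-16)² = 256)
(893474 + 4915624)*(-3390103 + b) = (893474 + 4915624)*(-3390103 + 256) = 5809098*(-3389847) = -19691953428006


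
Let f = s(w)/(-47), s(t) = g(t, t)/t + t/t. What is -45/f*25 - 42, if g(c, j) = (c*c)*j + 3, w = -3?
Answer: 5833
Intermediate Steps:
g(c, j) = 3 + j*c² (g(c, j) = c²*j + 3 = j*c² + 3 = 3 + j*c²)
s(t) = 1 + (3 + t³)/t (s(t) = (3 + t*t²)/t + t/t = (3 + t³)/t + 1 = 1 + (3 + t³)/t)
f = -9/47 (f = ((3 - 3 + (-3)³)/(-3))/(-47) = -(3 - 3 - 27)/3*(-1/47) = -⅓*(-27)*(-1/47) = 9*(-1/47) = -9/47 ≈ -0.19149)
-45/f*25 - 42 = -45/(-9/47)*25 - 42 = -45*(-47/9)*25 - 42 = 235*25 - 42 = 5875 - 42 = 5833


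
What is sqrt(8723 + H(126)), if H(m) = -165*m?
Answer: I*sqrt(12067) ≈ 109.85*I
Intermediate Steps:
sqrt(8723 + H(126)) = sqrt(8723 - 165*126) = sqrt(8723 - 20790) = sqrt(-12067) = I*sqrt(12067)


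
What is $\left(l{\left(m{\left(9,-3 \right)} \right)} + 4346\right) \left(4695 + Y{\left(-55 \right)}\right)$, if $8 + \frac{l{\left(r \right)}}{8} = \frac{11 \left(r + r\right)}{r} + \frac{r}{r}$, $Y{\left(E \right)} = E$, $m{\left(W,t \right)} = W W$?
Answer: $20722240$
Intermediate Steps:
$m{\left(W,t \right)} = W^{2}$
$l{\left(r \right)} = 120$ ($l{\left(r \right)} = -64 + 8 \left(\frac{11 \left(r + r\right)}{r} + \frac{r}{r}\right) = -64 + 8 \left(\frac{11 \cdot 2 r}{r} + 1\right) = -64 + 8 \left(\frac{22 r}{r} + 1\right) = -64 + 8 \left(22 + 1\right) = -64 + 8 \cdot 23 = -64 + 184 = 120$)
$\left(l{\left(m{\left(9,-3 \right)} \right)} + 4346\right) \left(4695 + Y{\left(-55 \right)}\right) = \left(120 + 4346\right) \left(4695 - 55\right) = 4466 \cdot 4640 = 20722240$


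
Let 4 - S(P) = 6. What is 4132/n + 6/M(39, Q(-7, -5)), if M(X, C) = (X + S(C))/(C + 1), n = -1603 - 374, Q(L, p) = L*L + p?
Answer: 380906/73149 ≈ 5.2073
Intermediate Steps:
Q(L, p) = p + L**2 (Q(L, p) = L**2 + p = p + L**2)
n = -1977
S(P) = -2 (S(P) = 4 - 1*6 = 4 - 6 = -2)
M(X, C) = (-2 + X)/(1 + C) (M(X, C) = (X - 2)/(C + 1) = (-2 + X)/(1 + C))
4132/n + 6/M(39, Q(-7, -5)) = 4132/(-1977) + 6/(((-2 + 39)/(1 + (-5 + (-7)**2)))) = 4132*(-1/1977) + 6/((37/(1 + (-5 + 49)))) = -4132/1977 + 6/((37/(1 + 44))) = -4132/1977 + 6/((37/45)) = -4132/1977 + 6/(((1/45)*37)) = -4132/1977 + 6/(37/45) = -4132/1977 + 6*(45/37) = -4132/1977 + 270/37 = 380906/73149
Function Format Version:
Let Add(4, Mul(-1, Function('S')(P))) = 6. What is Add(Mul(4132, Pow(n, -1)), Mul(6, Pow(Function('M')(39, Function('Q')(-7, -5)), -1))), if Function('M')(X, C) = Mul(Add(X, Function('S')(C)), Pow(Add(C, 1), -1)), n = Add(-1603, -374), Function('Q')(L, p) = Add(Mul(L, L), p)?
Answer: Rational(380906, 73149) ≈ 5.2073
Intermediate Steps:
Function('Q')(L, p) = Add(p, Pow(L, 2)) (Function('Q')(L, p) = Add(Pow(L, 2), p) = Add(p, Pow(L, 2)))
n = -1977
Function('S')(P) = -2 (Function('S')(P) = Add(4, Mul(-1, 6)) = Add(4, -6) = -2)
Function('M')(X, C) = Mul(Pow(Add(1, C), -1), Add(-2, X)) (Function('M')(X, C) = Mul(Add(X, -2), Pow(Add(C, 1), -1)) = Mul(Add(-2, X), Pow(Add(1, C), -1)) = Mul(Pow(Add(1, C), -1), Add(-2, X)))
Add(Mul(4132, Pow(n, -1)), Mul(6, Pow(Function('M')(39, Function('Q')(-7, -5)), -1))) = Add(Mul(4132, Pow(-1977, -1)), Mul(6, Pow(Mul(Pow(Add(1, Add(-5, Pow(-7, 2))), -1), Add(-2, 39)), -1))) = Add(Mul(4132, Rational(-1, 1977)), Mul(6, Pow(Mul(Pow(Add(1, Add(-5, 49)), -1), 37), -1))) = Add(Rational(-4132, 1977), Mul(6, Pow(Mul(Pow(Add(1, 44), -1), 37), -1))) = Add(Rational(-4132, 1977), Mul(6, Pow(Mul(Pow(45, -1), 37), -1))) = Add(Rational(-4132, 1977), Mul(6, Pow(Mul(Rational(1, 45), 37), -1))) = Add(Rational(-4132, 1977), Mul(6, Pow(Rational(37, 45), -1))) = Add(Rational(-4132, 1977), Mul(6, Rational(45, 37))) = Add(Rational(-4132, 1977), Rational(270, 37)) = Rational(380906, 73149)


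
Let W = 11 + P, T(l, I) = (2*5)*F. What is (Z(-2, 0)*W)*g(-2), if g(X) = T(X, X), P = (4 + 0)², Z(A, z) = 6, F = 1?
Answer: 1620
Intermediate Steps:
P = 16 (P = 4² = 16)
T(l, I) = 10 (T(l, I) = (2*5)*1 = 10*1 = 10)
g(X) = 10
W = 27 (W = 11 + 16 = 27)
(Z(-2, 0)*W)*g(-2) = (6*27)*10 = 162*10 = 1620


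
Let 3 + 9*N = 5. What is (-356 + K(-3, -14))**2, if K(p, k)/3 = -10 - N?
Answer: 1345600/9 ≈ 1.4951e+5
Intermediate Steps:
N = 2/9 (N = -1/3 + (1/9)*5 = -1/3 + 5/9 = 2/9 ≈ 0.22222)
K(p, k) = -92/3 (K(p, k) = 3*(-10 - 1*2/9) = 3*(-10 - 2/9) = 3*(-92/9) = -92/3)
(-356 + K(-3, -14))**2 = (-356 - 92/3)**2 = (-1160/3)**2 = 1345600/9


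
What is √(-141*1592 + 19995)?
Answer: 7*I*√4173 ≈ 452.19*I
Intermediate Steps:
√(-141*1592 + 19995) = √(-224472 + 19995) = √(-204477) = 7*I*√4173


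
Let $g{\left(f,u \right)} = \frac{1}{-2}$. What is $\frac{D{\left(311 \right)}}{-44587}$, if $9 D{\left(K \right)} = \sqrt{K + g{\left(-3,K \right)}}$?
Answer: $- \frac{\sqrt{138}}{267522} \approx -4.3912 \cdot 10^{-5}$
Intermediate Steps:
$g{\left(f,u \right)} = - \frac{1}{2}$
$D{\left(K \right)} = \frac{\sqrt{- \frac{1}{2} + K}}{9}$ ($D{\left(K \right)} = \frac{\sqrt{K - \frac{1}{2}}}{9} = \frac{\sqrt{- \frac{1}{2} + K}}{9}$)
$\frac{D{\left(311 \right)}}{-44587} = \frac{\frac{1}{18} \sqrt{-2 + 4 \cdot 311}}{-44587} = \frac{\sqrt{-2 + 1244}}{18} \left(- \frac{1}{44587}\right) = \frac{\sqrt{1242}}{18} \left(- \frac{1}{44587}\right) = \frac{3 \sqrt{138}}{18} \left(- \frac{1}{44587}\right) = \frac{\sqrt{138}}{6} \left(- \frac{1}{44587}\right) = - \frac{\sqrt{138}}{267522}$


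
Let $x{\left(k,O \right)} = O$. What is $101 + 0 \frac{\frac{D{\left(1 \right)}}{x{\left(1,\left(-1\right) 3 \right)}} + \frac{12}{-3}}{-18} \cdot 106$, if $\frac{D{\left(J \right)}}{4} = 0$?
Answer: $101$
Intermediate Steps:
$D{\left(J \right)} = 0$ ($D{\left(J \right)} = 4 \cdot 0 = 0$)
$101 + 0 \frac{\frac{D{\left(1 \right)}}{x{\left(1,\left(-1\right) 3 \right)}} + \frac{12}{-3}}{-18} \cdot 106 = 101 + 0 \frac{\frac{0}{\left(-1\right) 3} + \frac{12}{-3}}{-18} \cdot 106 = 101 + 0 \left(\frac{0}{-3} + 12 \left(- \frac{1}{3}\right)\right) \left(- \frac{1}{18}\right) 106 = 101 + 0 \left(0 \left(- \frac{1}{3}\right) - 4\right) \left(- \frac{1}{18}\right) 106 = 101 + 0 \left(0 - 4\right) \left(- \frac{1}{18}\right) 106 = 101 + 0 \left(\left(-4\right) \left(- \frac{1}{18}\right)\right) 106 = 101 + 0 \cdot \frac{2}{9} \cdot 106 = 101 + 0 \cdot 106 = 101 + 0 = 101$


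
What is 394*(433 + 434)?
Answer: 341598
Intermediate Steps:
394*(433 + 434) = 394*867 = 341598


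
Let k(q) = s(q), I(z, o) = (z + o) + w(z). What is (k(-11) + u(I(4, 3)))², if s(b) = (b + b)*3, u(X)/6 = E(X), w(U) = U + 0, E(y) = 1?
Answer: 3600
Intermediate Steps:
w(U) = U
I(z, o) = o + 2*z (I(z, o) = (z + o) + z = (o + z) + z = o + 2*z)
u(X) = 6 (u(X) = 6*1 = 6)
s(b) = 6*b (s(b) = (2*b)*3 = 6*b)
k(q) = 6*q
(k(-11) + u(I(4, 3)))² = (6*(-11) + 6)² = (-66 + 6)² = (-60)² = 3600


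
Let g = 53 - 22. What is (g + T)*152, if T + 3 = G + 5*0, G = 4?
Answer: 4864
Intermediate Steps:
g = 31
T = 1 (T = -3 + (4 + 5*0) = -3 + (4 + 0) = -3 + 4 = 1)
(g + T)*152 = (31 + 1)*152 = 32*152 = 4864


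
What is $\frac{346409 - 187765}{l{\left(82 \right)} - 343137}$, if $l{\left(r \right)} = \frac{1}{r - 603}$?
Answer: $- \frac{41326762}{89387189} \approx -0.46233$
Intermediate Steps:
$l{\left(r \right)} = \frac{1}{-603 + r}$
$\frac{346409 - 187765}{l{\left(82 \right)} - 343137} = \frac{346409 - 187765}{\frac{1}{-603 + 82} - 343137} = \frac{158644}{\frac{1}{-521} - 343137} = \frac{158644}{- \frac{1}{521} - 343137} = \frac{158644}{- \frac{178774378}{521}} = 158644 \left(- \frac{521}{178774378}\right) = - \frac{41326762}{89387189}$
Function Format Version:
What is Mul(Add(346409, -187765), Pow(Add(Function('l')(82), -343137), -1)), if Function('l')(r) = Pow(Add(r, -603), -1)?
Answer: Rational(-41326762, 89387189) ≈ -0.46233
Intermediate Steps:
Function('l')(r) = Pow(Add(-603, r), -1)
Mul(Add(346409, -187765), Pow(Add(Function('l')(82), -343137), -1)) = Mul(Add(346409, -187765), Pow(Add(Pow(Add(-603, 82), -1), -343137), -1)) = Mul(158644, Pow(Add(Pow(-521, -1), -343137), -1)) = Mul(158644, Pow(Add(Rational(-1, 521), -343137), -1)) = Mul(158644, Pow(Rational(-178774378, 521), -1)) = Mul(158644, Rational(-521, 178774378)) = Rational(-41326762, 89387189)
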